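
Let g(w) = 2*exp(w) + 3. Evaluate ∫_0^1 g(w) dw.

1 + 2*E

An antiderivative is F(w) = 3*w + 2*exp(w).
Then F(1) - F(0) = (3 + 2*E) - (2) = 1 + 2*E.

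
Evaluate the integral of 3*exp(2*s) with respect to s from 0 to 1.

An antiderivative is F(s) = 3*exp(2*s)/2.
Then F(1) - F(0) = (3*exp(2)/2) - (3/2) = -3/2 + 3*exp(2)/2.

-3/2 + 3*exp(2)/2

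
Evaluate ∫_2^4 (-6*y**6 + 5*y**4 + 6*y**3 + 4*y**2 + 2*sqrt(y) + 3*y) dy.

By the power rule, an antiderivative is F(y) = -6*y**7/7 + y**5 + 3*y**4/2 + 4*y**(3/2)/3 + 4*y**3/3 + 3*y**2/2.
Then F(4) - F(2) = (-87608/7) - (-778/21 + 8*sqrt(2)/3) = -262046/21 - 8*sqrt(2)/3.

-262046/21 - 8*sqrt(2)/3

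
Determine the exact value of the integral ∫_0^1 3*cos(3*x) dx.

Let u = 3*x, so du = 3 dx. When x = 0, u = 0; when x = 1, u = 3.
The integral becomes ∫ cos(u) du from 0 to 3, with antiderivative sin(u).
Back in x: F(x) = sin(3*x).
Then F(1) - F(0) = (sin(3)) - (0) = sin(3).

sin(3)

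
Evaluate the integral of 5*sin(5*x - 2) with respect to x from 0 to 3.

-cos(13) + cos(2)

Let u = 5*x - 2, so du = 5 dx. When x = 0, u = -2; when x = 3, u = 13.
The integral becomes ∫ sin(u) du from -2 to 13, with antiderivative -cos(u).
Back in x: F(x) = -cos(5*x - 2).
Then F(3) - F(0) = (-cos(13)) - (-cos(2)) = -cos(13) + cos(2).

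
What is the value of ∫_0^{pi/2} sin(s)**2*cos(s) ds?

Let u = sin(s), so du = cos(s) ds. When s = 0, u = 0; when s = pi/2, u = 1.
The integral becomes ∫ u**2 du from 0 to 1, with antiderivative u**3/3.
Back in s: F(s) = sin(s)**3/3.
Then F(pi/2) - F(0) = (1/3) - (0) = 1/3.

1/3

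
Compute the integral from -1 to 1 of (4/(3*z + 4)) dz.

An antiderivative is F(z) = 4*log(3*z + 4)/3.
Then F(1) - F(-1) = (4*log(7)/3) - (0) = 4*log(7)/3.

4*log(7)/3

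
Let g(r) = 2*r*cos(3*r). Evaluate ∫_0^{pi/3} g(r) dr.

Integrate by parts once (u = r, dv = 2*cos(3*r) dr).
An antiderivative is F(r) = 2*r*sin(3*r)/3 + 2*cos(3*r)/9.
Then F(pi/3) - F(0) = (-2/9) - (2/9) = -4/9.

-4/9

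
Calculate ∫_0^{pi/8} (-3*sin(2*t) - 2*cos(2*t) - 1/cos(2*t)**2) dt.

-2 + sqrt(2)/4

An antiderivative is F(t) = -sin(2*t) + 3*cos(2*t)/2 - tan(2*t)/2.
Then F(pi/8) - F(0) = (-1/2 + sqrt(2)/4) - (3/2) = -2 + sqrt(2)/4.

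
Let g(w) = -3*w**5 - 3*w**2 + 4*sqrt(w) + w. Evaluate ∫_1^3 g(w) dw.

By the power rule, an antiderivative is F(w) = -w**6/2 + 8*w**(3/2)/3 - w**3 + w**2/2.
Then F(3) - F(1) = (-387 + 8*sqrt(3)) - (5/3) = -1166/3 + 8*sqrt(3).

-1166/3 + 8*sqrt(3)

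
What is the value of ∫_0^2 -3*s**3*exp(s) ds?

-6*exp(2) - 18

Integrate by parts 3 times (u = s^3, dv = -3*exp(s) ds).
An antiderivative is F(s) = (-3*s**3 + 9*s**2 - 18*s + 18)*exp(s).
Then F(2) - F(0) = (-6*exp(2)) - (18) = -6*exp(2) - 18.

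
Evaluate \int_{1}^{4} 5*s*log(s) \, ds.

Integrate by parts once (u = ln s, dv = 5*s ds).
An antiderivative is F(s) = 5*s**2*(2*log(s) - 1)/4.
Then F(4) - F(1) = (-20 + 80*log(2)) - (-5/4) = -75/4 + 80*log(2).

-75/4 + 80*log(2)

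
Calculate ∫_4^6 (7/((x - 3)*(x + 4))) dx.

log(12/5)

Factor the denominator: x**2 + x - 12 = (x + 4)(x - 3).
Partial fractions: 7/((x - 3)*(x + 4)) = -1/(x + 4) + 1/(x - 3).
An antiderivative is F(x) = log(x - 3) - log(x + 4).
Then F(6) - F(4) = (log(3/10)) - (-log(8)) = log(12/5).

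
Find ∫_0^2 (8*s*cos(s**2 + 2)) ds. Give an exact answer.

Let u = s**2 + 2, so du = 2*s ds. When s = 0, u = 2; when s = 2, u = 6.
The integral becomes 4·∫ cos(u) du from 2 to 6, with antiderivative 4*sin(u).
Back in s: F(s) = 4*sin(s**2 + 2).
Then F(2) - F(0) = (4*sin(6)) - (4*sin(2)) = -4*sin(2) + 4*sin(6).

-4*sin(2) + 4*sin(6)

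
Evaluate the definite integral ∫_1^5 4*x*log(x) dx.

Integrate by parts once (u = ln x, dv = 4*x dx).
An antiderivative is F(x) = x**2*(2*log(x) - 1).
Then F(5) - F(1) = (-25 + 50*log(5)) - (-1) = -24 + 50*log(5).

-24 + 50*log(5)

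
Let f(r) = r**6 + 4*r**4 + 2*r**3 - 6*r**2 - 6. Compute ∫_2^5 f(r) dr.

By the power rule, an antiderivative is F(r) = r**7/7 + 4*r**5/5 + r**4/2 - 2*r**3 - 6*r.
Then F(5) - F(2) = (191705/14) - (836/35) = 956853/70.

956853/70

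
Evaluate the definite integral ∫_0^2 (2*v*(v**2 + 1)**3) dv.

156

Let u = v**2 + 1, so du = 2*v dv. When v = 0, u = 1; when v = 2, u = 5.
The integral becomes ∫ u**3 du from 1 to 5, with antiderivative u**4/4.
Back in v: F(v) = (v**2 + 1)**4/4.
Then F(2) - F(0) = (625/4) - (1/4) = 156.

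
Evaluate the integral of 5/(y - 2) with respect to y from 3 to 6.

An antiderivative is F(y) = 5*log(y - 2).
Then F(6) - F(3) = (10*log(2)) - (0) = 10*log(2).

10*log(2)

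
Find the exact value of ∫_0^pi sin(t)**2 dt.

Use the identity sin^2(t) = (1 - cos(2*t))/2.
An antiderivative is F(t) = t/2 - sin(2*t)/4.
Then F(pi) - F(0) = (pi/2) - (0) = pi/2.

pi/2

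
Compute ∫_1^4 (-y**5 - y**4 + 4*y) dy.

By the power rule, an antiderivative is F(y) = -y**6/6 - y**5/5 + 2*y**2.
Then F(4) - F(1) = (-12832/15) - (49/30) = -8571/10.

-8571/10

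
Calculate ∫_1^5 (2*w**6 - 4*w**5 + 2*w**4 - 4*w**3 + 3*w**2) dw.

By the power rule, an antiderivative is F(w) = 2*w**7/7 - 2*w**6/3 + 2*w**5/5 - w**4 + w**3.
Then F(5) - F(1) = (265750/21) - (2/105) = 442916/35.

442916/35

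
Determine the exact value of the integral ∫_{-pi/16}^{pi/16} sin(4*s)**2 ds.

-1/8 + pi/16

Use the identity sin^2(4*s) = (1 - cos(8*s))/2.
An antiderivative is F(s) = s/2 - sin(8*s)/16.
Then F(pi/16) - F(-pi/16) = (-1/16 + pi/32) - (1/16 - pi/32) = -1/8 + pi/16.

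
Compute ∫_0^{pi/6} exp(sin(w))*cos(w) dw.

-1 + exp(1/2)

Let u = sin(w), so du = cos(w) dw. When w = 0, u = 0; when w = pi/6, u = 1/2.
The integral becomes ∫ exp(u) du from 0 to 1/2, with antiderivative exp(u).
Back in w: F(w) = exp(sin(w)).
Then F(pi/6) - F(0) = (exp(1/2)) - (1) = -1 + exp(1/2).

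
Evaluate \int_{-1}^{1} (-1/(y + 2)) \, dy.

An antiderivative is F(y) = -log(y + 2).
Then F(1) - F(-1) = (-log(3)) - (0) = -log(3).

-log(3)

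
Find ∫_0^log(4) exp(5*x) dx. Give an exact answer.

1023/5

Let u = exp(x), so du = exp(x) dx. When x = 0, u = 1; when x = log(4), u = 4.
The integral becomes ∫ u**4 du from 1 to 4, with antiderivative u**5/5.
Back in x: F(x) = exp(5*x)/5.
Then F(log(4)) - F(0) = (1024/5) - (1/5) = 1023/5.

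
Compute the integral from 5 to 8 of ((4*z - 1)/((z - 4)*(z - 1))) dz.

-log(7) + 12*log(2)

Factor the denominator: z**2 - 5*z + 4 = (z - 1)(z - 4).
Partial fractions: (4*z - 1)/((z - 4)*(z - 1)) = -1/(z - 1) + 5/(z - 4).
An antiderivative is F(z) = 5*log(z - 4) - log(z - 1).
Then F(8) - F(5) = (-log(7) + 10*log(2)) - (-log(4)) = -log(7) + 12*log(2).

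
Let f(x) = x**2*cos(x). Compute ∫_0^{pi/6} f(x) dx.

-1 + pi**2/72 + sqrt(3)*pi/6

Integrate by parts twice (u = x^2, dv = cos(x) dx).
An antiderivative is F(x) = x**2*sin(x) + 2*x*cos(x) - 2*sin(x).
Then F(pi/6) - F(0) = (-1 + pi**2/72 + sqrt(3)*pi/6) - (0) = -1 + pi**2/72 + sqrt(3)*pi/6.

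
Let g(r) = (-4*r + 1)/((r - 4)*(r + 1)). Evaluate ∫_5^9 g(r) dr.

Factor the denominator: r**2 - 3*r - 4 = (r + 1)(r - 4).
Partial fractions: (-4*r + 1)/((r - 4)*(r + 1)) = -1/(r + 1) - 3/(r - 4).
An antiderivative is F(r) = -3*log(r - 4) - log(r + 1).
Then F(9) - F(5) = (-4*log(5) - log(2)) - (-log(6)) = -4*log(5) + log(3).

-4*log(5) + log(3)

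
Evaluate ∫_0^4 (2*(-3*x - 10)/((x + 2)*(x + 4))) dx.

Factor the denominator: x**2 + 6*x + 8 = (x + 4)(x + 2).
Partial fractions: 2*(-3*x - 10)/((x + 2)*(x + 4)) = -2/(x + 4) - 4/(x + 2).
An antiderivative is F(x) = -4*log(x + 2) - 2*log(x + 4).
Then F(4) - F(0) = (-10*log(2) - 4*log(3)) - (-8*log(2)) = -4*log(3) - 2*log(2).

-4*log(3) - 2*log(2)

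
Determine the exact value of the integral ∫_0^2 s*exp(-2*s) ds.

Integrate by parts once (u = s, dv = exp(-2*s) ds).
An antiderivative is F(s) = (-2*s - 1)*exp(-2*s)/4.
Then F(2) - F(0) = (-5*exp(-4)/4) - (-1/4) = (-5 + exp(4))*exp(-4)/4.

(-5 + exp(4))*exp(-4)/4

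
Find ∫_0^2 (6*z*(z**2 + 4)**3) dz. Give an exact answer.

2880

Let u = z**2 + 4, so du = 2*z dz. When z = 0, u = 4; when z = 2, u = 8.
The integral becomes 3·∫ u**3 du from 4 to 8, with antiderivative 3*u**4/4.
Back in z: F(z) = 3*(z**2 + 4)**4/4.
Then F(2) - F(0) = (3072) - (192) = 2880.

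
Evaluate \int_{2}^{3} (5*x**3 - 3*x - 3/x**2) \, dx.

293/4

By the power rule, an antiderivative is F(x) = 5*x**4/4 - 3*x**2/2 + 3/x.
Then F(3) - F(2) = (355/4) - (31/2) = 293/4.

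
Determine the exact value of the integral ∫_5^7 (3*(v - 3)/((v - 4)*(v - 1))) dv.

log(27/4)

Factor the denominator: v**2 - 5*v + 4 = (v - 1)(v - 4).
Partial fractions: 3*(v - 3)/((v - 4)*(v - 1)) = 2/(v - 1) + 1/(v - 4).
An antiderivative is F(v) = log(v - 4) + 2*log(v - 1).
Then F(7) - F(5) = (2*log(2) + 3*log(3)) - (log(16)) = log(27/4).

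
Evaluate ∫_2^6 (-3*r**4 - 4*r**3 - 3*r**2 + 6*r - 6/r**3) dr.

By the power rule, an antiderivative is F(r) = -3*r**5/5 - r**4 - r**3 + 3*r**2 + 3/r**2.
Then F(6) - F(2) = (-364171/60) - (-609/20) = -90586/15.

-90586/15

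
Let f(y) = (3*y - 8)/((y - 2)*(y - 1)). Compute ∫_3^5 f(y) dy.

Factor the denominator: y**2 - 3*y + 2 = (y - 1)(y - 2).
Partial fractions: (3*y - 8)/((y - 2)*(y - 1)) = 5/(y - 1) - 2/(y - 2).
An antiderivative is F(y) = -2*log(y - 2) + 5*log(y - 1).
Then F(5) - F(3) = (-2*log(3) + 10*log(2)) - (log(32)) = log(32/9).

log(32/9)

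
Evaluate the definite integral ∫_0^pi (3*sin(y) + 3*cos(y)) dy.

6

An antiderivative is F(y) = 3*sin(y) - 3*cos(y).
Then F(pi) - F(0) = (3) - (-3) = 6.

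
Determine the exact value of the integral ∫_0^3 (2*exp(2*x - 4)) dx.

-(1 - exp(6))*exp(-4)

Let u = 2*x - 4, so du = 2 dx. When x = 0, u = -4; when x = 3, u = 2.
The integral becomes ∫ exp(u) du from -4 to 2, with antiderivative exp(u).
Back in x: F(x) = exp(2*x - 4).
Then F(3) - F(0) = (exp(2)) - (exp(-4)) = -(1 - exp(6))*exp(-4).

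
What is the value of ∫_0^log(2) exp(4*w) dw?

15/4

Let u = exp(w), so du = exp(w) dw. When w = 0, u = 1; when w = log(2), u = 2.
The integral becomes ∫ u**3 du from 1 to 2, with antiderivative u**4/4.
Back in w: F(w) = exp(4*w)/4.
Then F(log(2)) - F(0) = (4) - (1/4) = 15/4.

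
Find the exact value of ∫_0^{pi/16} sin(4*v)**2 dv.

-1/16 + pi/32

Use the identity sin^2(4*v) = (1 - cos(8*v))/2.
An antiderivative is F(v) = v/2 - sin(8*v)/16.
Then F(pi/16) - F(0) = (-1/16 + pi/32) - (0) = -1/16 + pi/32.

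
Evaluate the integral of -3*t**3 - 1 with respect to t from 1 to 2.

By the power rule, an antiderivative is F(t) = -3*t**4/4 - t.
Then F(2) - F(1) = (-14) - (-7/4) = -49/4.

-49/4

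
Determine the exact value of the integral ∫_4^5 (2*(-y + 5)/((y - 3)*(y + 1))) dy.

-3*log(3) - 2*log(2) + 3*log(5)

Factor the denominator: y**2 - 2*y - 3 = (y + 1)(y - 3).
Partial fractions: 2*(-y + 5)/((y - 3)*(y + 1)) = -3/(y + 1) + 1/(y - 3).
An antiderivative is F(y) = log(y - 3) - 3*log(y + 1).
Then F(5) - F(4) = (-3*log(3) - 2*log(2)) - (-3*log(5)) = -3*log(3) - 2*log(2) + 3*log(5).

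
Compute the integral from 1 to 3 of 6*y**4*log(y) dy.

-1452/25 + 1458*log(3)/5

Integrate by parts once (u = ln y, dv = 6*y**4 dy).
An antiderivative is F(y) = 6*y**5*(5*log(y) - 1)/25.
Then F(3) - F(1) = (-1458/25 + 1458*log(3)/5) - (-6/25) = -1452/25 + 1458*log(3)/5.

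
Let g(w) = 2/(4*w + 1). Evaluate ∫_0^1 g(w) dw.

An antiderivative is F(w) = log(4*w + 1)/2.
Then F(1) - F(0) = (log(5)/2) - (0) = log(5)/2.

log(5)/2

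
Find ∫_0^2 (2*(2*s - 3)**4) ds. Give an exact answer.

Let u = 2*s - 3, so du = 2 ds. When s = 0, u = -3; when s = 2, u = 1.
The integral becomes ∫ u**4 du from -3 to 1, with antiderivative u**5/5.
Back in s: F(s) = (2*s - 3)**5/5.
Then F(2) - F(0) = (1/5) - (-243/5) = 244/5.

244/5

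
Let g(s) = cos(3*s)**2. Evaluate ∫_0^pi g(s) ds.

pi/2

Use the identity cos^2(3*s) = (1 + cos(6*s))/2.
An antiderivative is F(s) = s/2 + sin(6*s)/12.
Then F(pi) - F(0) = (pi/2) - (0) = pi/2.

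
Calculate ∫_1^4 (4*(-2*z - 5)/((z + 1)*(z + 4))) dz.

Factor the denominator: z**2 + 5*z + 4 = (z + 4)(z + 1).
Partial fractions: 4*(-2*z - 5)/((z + 1)*(z + 4)) = -4/(z + 4) - 4/(z + 1).
An antiderivative is F(z) = -4*log(z + 1) - 4*log(z + 4).
Then F(4) - F(1) = (-12*log(2) - 4*log(5)) - (-4*log(5) - 4*log(2)) = -8*log(2).

-8*log(2)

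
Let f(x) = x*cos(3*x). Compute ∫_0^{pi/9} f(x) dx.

-1/18 + sqrt(3)*pi/54

Integrate by parts once (u = x, dv = cos(3*x) dx).
An antiderivative is F(x) = x*sin(3*x)/3 + cos(3*x)/9.
Then F(pi/9) - F(0) = (1/18 + sqrt(3)*pi/54) - (1/9) = -1/18 + sqrt(3)*pi/54.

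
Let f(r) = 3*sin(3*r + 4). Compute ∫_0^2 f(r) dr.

Let u = 3*r + 4, so du = 3 dr. When r = 0, u = 4; when r = 2, u = 10.
The integral becomes ∫ sin(u) du from 4 to 10, with antiderivative -cos(u).
Back in r: F(r) = -cos(3*r + 4).
Then F(2) - F(0) = (-cos(10)) - (-cos(4)) = cos(4) - cos(10).

cos(4) - cos(10)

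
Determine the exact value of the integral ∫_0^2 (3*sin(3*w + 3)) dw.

cos(3) - cos(9)

Let u = 3*w + 3, so du = 3 dw. When w = 0, u = 3; when w = 2, u = 9.
The integral becomes ∫ sin(u) du from 3 to 9, with antiderivative -cos(u).
Back in w: F(w) = -cos(3*w + 3).
Then F(2) - F(0) = (-cos(9)) - (-cos(3)) = cos(3) - cos(9).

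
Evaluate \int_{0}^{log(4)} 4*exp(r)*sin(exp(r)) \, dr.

4*cos(1) - 4*cos(4)

Let u = exp(r), so du = exp(r) dr. When r = 0, u = 1; when r = log(4), u = 4.
The integral becomes 4·∫ sin(u) du from 1 to 4, with antiderivative -4*cos(u).
Back in r: F(r) = -4*cos(exp(r)).
Then F(log(4)) - F(0) = (-4*cos(4)) - (-4*cos(1)) = 4*cos(1) - 4*cos(4).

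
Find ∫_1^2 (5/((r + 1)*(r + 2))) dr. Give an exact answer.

-15*log(2) + 10*log(3)

Factor the denominator: r**2 + 3*r + 2 = (r + 2)(r + 1).
Partial fractions: 5/((r + 1)*(r + 2)) = -5/(r + 2) + 5/(r + 1).
An antiderivative is F(r) = 5*log(r + 1) - 5*log(r + 2).
Then F(2) - F(1) = (-10*log(2) + 5*log(3)) - (-5*log(3) + 5*log(2)) = -15*log(2) + 10*log(3).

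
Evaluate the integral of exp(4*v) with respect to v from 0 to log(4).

255/4

Let u = exp(v), so du = exp(v) dv. When v = 0, u = 1; when v = log(4), u = 4.
The integral becomes ∫ u**3 du from 1 to 4, with antiderivative u**4/4.
Back in v: F(v) = exp(4*v)/4.
Then F(log(4)) - F(0) = (64) - (1/4) = 255/4.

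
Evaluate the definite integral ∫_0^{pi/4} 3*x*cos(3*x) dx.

-1/3 - sqrt(2)/6 + sqrt(2)*pi/8

Integrate by parts once (u = x, dv = 3*cos(3*x) dx).
An antiderivative is F(x) = x*sin(3*x) + cos(3*x)/3.
Then F(pi/4) - F(0) = (sqrt(2)*(-4 + 3*pi)/24) - (1/3) = -1/3 - sqrt(2)/6 + sqrt(2)*pi/8.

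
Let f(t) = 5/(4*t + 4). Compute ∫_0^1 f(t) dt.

5*log(2)/4

An antiderivative is F(t) = 5*log(4*t + 4)/4.
Then F(1) - F(0) = (15*log(2)/4) - (5*log(2)/2) = 5*log(2)/4.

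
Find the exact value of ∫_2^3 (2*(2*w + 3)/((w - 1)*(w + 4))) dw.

Factor the denominator: w**2 + 3*w - 4 = (w + 4)(w - 1).
Partial fractions: 2*(2*w + 3)/((w - 1)*(w + 4)) = 2/(w + 4) + 2/(w - 1).
An antiderivative is F(w) = 2*log(w - 1) + 2*log(w + 4).
Then F(3) - F(2) = (2*log(2) + 2*log(7)) - (log(36)) = log(49/9).

log(49/9)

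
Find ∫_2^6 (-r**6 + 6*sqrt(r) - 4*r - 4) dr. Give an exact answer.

-280368/7 - 8*sqrt(2) + 24*sqrt(6)

By the power rule, an antiderivative is F(r) = -r**7/7 + 4*r**(3/2) - 2*r**2 - 4*r.
Then F(6) - F(2) = (-280608/7 + 24*sqrt(6)) - (-240/7 + 8*sqrt(2)) = -280368/7 - 8*sqrt(2) + 24*sqrt(6).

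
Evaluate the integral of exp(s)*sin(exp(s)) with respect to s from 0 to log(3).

Let u = exp(s), so du = exp(s) ds. When s = 0, u = 1; when s = log(3), u = 3.
The integral becomes ∫ sin(u) du from 1 to 3, with antiderivative -cos(u).
Back in s: F(s) = -cos(exp(s)).
Then F(log(3)) - F(0) = (-cos(3)) - (-cos(1)) = cos(1) - cos(3).

cos(1) - cos(3)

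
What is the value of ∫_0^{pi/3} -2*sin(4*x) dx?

-3/4

An antiderivative is F(x) = cos(4*x)/2.
Then F(pi/3) - F(0) = (-1/4) - (1/2) = -3/4.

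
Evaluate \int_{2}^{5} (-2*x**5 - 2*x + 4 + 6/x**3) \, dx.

By the power rule, an antiderivative is F(x) = -x**6/3 - x**2 + 4*x - 3/x**2.
Then F(5) - F(2) = (-391009/75) - (-217/12) = -519537/100.

-519537/100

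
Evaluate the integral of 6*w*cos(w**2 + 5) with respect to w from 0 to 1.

Let u = w**2 + 5, so du = 2*w dw. When w = 0, u = 5; when w = 1, u = 6.
The integral becomes 3·∫ cos(u) du from 5 to 6, with antiderivative 3*sin(u).
Back in w: F(w) = 3*sin(w**2 + 5).
Then F(1) - F(0) = (3*sin(6)) - (3*sin(5)) = 3*sin(6) - 3*sin(5).

3*sin(6) - 3*sin(5)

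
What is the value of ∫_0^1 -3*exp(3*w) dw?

1 - exp(3)

An antiderivative is F(w) = -exp(3*w).
Then F(1) - F(0) = (-exp(3)) - (-1) = 1 - exp(3).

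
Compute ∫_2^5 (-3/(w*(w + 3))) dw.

Factor the denominator: w**2 + 3*w = (w + 3)w.
Partial fractions: -3/(w*(w + 3)) = 1/(w + 3) - 1/w.
An antiderivative is F(w) = -log(w) + log(w + 3).
Then F(5) - F(2) = (log(8/5)) - (log(5/2)) = log(16/25).

log(16/25)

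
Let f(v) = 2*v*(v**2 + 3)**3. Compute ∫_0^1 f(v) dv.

175/4

Let u = v**2 + 3, so du = 2*v dv. When v = 0, u = 3; when v = 1, u = 4.
The integral becomes ∫ u**3 du from 3 to 4, with antiderivative u**4/4.
Back in v: F(v) = (v**2 + 3)**4/4.
Then F(1) - F(0) = (64) - (81/4) = 175/4.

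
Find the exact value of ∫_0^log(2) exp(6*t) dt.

21/2

Let u = exp(t), so du = exp(t) dt. When t = 0, u = 1; when t = log(2), u = 2.
The integral becomes ∫ u**5 du from 1 to 2, with antiderivative u**6/6.
Back in t: F(t) = exp(6*t)/6.
Then F(log(2)) - F(0) = (32/3) - (1/6) = 21/2.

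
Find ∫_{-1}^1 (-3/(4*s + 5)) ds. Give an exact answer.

-3*log(3)/2

An antiderivative is F(s) = -3*log(4*s + 5)/4.
Then F(1) - F(-1) = (-3*log(3)/2) - (0) = -3*log(3)/2.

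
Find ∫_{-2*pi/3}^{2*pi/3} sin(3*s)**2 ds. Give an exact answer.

2*pi/3

Use the identity sin^2(3*s) = (1 - cos(6*s))/2.
An antiderivative is F(s) = s/2 - sin(6*s)/12.
Then F(2*pi/3) - F(-2*pi/3) = (pi/3) - (-pi/3) = 2*pi/3.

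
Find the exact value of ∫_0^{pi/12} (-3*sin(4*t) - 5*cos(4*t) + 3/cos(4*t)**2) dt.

An antiderivative is F(t) = -5*sin(4*t)/4 + 3*cos(4*t)/4 + 3*tan(4*t)/4.
Then F(pi/12) - F(0) = (sqrt(3)/8 + 3/8) - (3/4) = -3/8 + sqrt(3)/8.

-3/8 + sqrt(3)/8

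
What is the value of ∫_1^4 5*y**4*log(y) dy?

Integrate by parts once (u = ln y, dv = 5*y**4 dy).
An antiderivative is F(y) = y**5*(5*log(y) - 1)/5.
Then F(4) - F(1) = (-1024/5 + 2048*log(2)) - (-1/5) = -1023/5 + 2048*log(2).

-1023/5 + 2048*log(2)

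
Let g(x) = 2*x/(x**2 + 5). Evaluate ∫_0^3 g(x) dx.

Let u = x**2 + 5, so du = 2*x dx. When x = 0, u = 5; when x = 3, u = 14.
The integral becomes ∫ 1/u du from 5 to 14, with antiderivative log(u).
Back in x: F(x) = log(x**2 + 5).
Then F(3) - F(0) = (log(14)) - (log(5)) = log(14/5).

log(14/5)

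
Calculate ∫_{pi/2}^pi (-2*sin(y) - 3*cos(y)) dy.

1

An antiderivative is F(y) = -3*sin(y) + 2*cos(y).
Then F(pi) - F(pi/2) = (-2) - (-3) = 1.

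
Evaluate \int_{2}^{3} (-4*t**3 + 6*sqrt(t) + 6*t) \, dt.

-50 - 8*sqrt(2) + 12*sqrt(3)

By the power rule, an antiderivative is F(t) = -t**4 + 4*t**(3/2) + 3*t**2.
Then F(3) - F(2) = (-54 + 12*sqrt(3)) - (-4 + 8*sqrt(2)) = -50 - 8*sqrt(2) + 12*sqrt(3).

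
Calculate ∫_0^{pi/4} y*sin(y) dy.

sqrt(2)*(4 - pi)/8

Integrate by parts once (u = y, dv = sin(y) dy).
An antiderivative is F(y) = -y*cos(y) + sin(y).
Then F(pi/4) - F(0) = (sqrt(2)*(4 - pi)/8) - (0) = sqrt(2)*(4 - pi)/8.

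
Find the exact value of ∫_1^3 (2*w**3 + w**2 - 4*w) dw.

98/3

By the power rule, an antiderivative is F(w) = w**4/2 + w**3/3 - 2*w**2.
Then F(3) - F(1) = (63/2) - (-7/6) = 98/3.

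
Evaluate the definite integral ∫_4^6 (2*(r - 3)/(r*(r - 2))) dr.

Factor the denominator: r**2 - 2*r = r(r - 2).
Partial fractions: 2*(r - 3)/(r*(r - 2)) = 3/r - 1/(r - 2).
An antiderivative is F(r) = 3*log(r) - log(r - 2).
Then F(6) - F(4) = (log(54)) - (log(32)) = log(27/16).

log(27/16)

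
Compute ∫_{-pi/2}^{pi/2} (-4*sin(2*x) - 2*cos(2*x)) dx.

An antiderivative is F(x) = -sin(2*x) + 2*cos(2*x).
Then F(pi/2) - F(-pi/2) = (-2) - (-2) = 0.

0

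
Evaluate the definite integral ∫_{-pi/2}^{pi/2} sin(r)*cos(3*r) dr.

0

Use the identity sin(r)cos(3*r) = [sin(4*r) + sin(-2*r)]/2.
An antiderivative is F(r) = cos(2*r)/4 - cos(4*r)/8.
Then F(pi/2) - F(-pi/2) = (-3/8) - (-3/8) = 0.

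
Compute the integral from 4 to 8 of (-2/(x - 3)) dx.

An antiderivative is F(x) = -2*log(x - 3).
Then F(8) - F(4) = (-log(25)) - (0) = -log(25).

-log(25)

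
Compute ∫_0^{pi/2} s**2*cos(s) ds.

-2 + pi**2/4

Integrate by parts twice (u = s^2, dv = cos(s) ds).
An antiderivative is F(s) = s**2*sin(s) + 2*s*cos(s) - 2*sin(s).
Then F(pi/2) - F(0) = (-2 + pi**2/4) - (0) = -2 + pi**2/4.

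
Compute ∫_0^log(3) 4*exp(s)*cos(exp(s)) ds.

Let u = exp(s), so du = exp(s) ds. When s = 0, u = 1; when s = log(3), u = 3.
The integral becomes 4·∫ cos(u) du from 1 to 3, with antiderivative 4*sin(u).
Back in s: F(s) = 4*sin(exp(s)).
Then F(log(3)) - F(0) = (4*sin(3)) - (4*sin(1)) = -4*sin(1) + 4*sin(3).

-4*sin(1) + 4*sin(3)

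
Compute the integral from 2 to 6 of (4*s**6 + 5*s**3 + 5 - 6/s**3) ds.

3391702/21

By the power rule, an antiderivative is F(s) = 4*s**7/7 + 5*s**4/4 + 5*s + 3/s**2.
Then F(6) - F(2) = (13575535/84) - (2909/28) = 3391702/21.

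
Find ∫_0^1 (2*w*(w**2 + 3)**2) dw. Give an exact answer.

Let u = w**2 + 3, so du = 2*w dw. When w = 0, u = 3; when w = 1, u = 4.
The integral becomes ∫ u**2 du from 3 to 4, with antiderivative u**3/3.
Back in w: F(w) = (w**2 + 3)**3/3.
Then F(1) - F(0) = (64/3) - (9) = 37/3.

37/3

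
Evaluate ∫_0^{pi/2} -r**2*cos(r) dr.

2 - pi**2/4

Integrate by parts twice (u = r^2, dv = -cos(r) dr).
An antiderivative is F(r) = -r**2*sin(r) - 2*r*cos(r) + 2*sin(r).
Then F(pi/2) - F(0) = (2 - pi**2/4) - (0) = 2 - pi**2/4.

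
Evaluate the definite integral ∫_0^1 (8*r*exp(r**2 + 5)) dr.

-4*(1 - exp(1))*exp(5)

Let u = r**2 + 5, so du = 2*r dr. When r = 0, u = 5; when r = 1, u = 6.
The integral becomes 4·∫ exp(u) du from 5 to 6, with antiderivative 4*exp(u).
Back in r: F(r) = 4*exp(r**2 + 5).
Then F(1) - F(0) = (4*exp(6)) - (4*exp(5)) = -4*(1 - exp(1))*exp(5).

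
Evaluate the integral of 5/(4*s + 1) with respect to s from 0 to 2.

An antiderivative is F(s) = 5*log(4*s + 1)/4.
Then F(2) - F(0) = (5*log(3)/2) - (0) = 5*log(3)/2.

5*log(3)/2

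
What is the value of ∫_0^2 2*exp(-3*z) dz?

An antiderivative is F(z) = -2*exp(-3*z)/3.
Then F(2) - F(0) = (-2*exp(-6)/3) - (-2/3) = 2/3 - 2*exp(-6)/3.

2/3 - 2*exp(-6)/3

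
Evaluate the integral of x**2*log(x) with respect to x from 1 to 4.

-7 + 128*log(2)/3

Integrate by parts once (u = ln x, dv = x**2 dx).
An antiderivative is F(x) = x**3*(3*log(x) - 1)/9.
Then F(4) - F(1) = (-64/9 + 128*log(2)/3) - (-1/9) = -7 + 128*log(2)/3.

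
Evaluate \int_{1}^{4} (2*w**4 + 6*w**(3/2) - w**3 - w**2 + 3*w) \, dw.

8427/20

By the power rule, an antiderivative is F(w) = 12*w**(5/2)/5 + 2*w**5/5 - w**4/4 - w**3/3 + 3*w**2/2.
Then F(4) - F(1) = (6376/15) - (223/60) = 8427/20.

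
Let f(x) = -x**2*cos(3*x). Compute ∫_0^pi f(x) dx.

Integrate by parts twice (u = x^2, dv = -cos(3*x) dx).
An antiderivative is F(x) = -x**2*sin(3*x)/3 - 2*x*cos(3*x)/9 + 2*sin(3*x)/27.
Then F(pi) - F(0) = (2*pi/9) - (0) = 2*pi/9.

2*pi/9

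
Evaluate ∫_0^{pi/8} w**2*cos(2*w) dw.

sqrt(2)*(-32 + pi**2 + 8*pi)/256

Integrate by parts twice (u = w^2, dv = cos(2*w) dw).
An antiderivative is F(w) = w**2*sin(2*w)/2 + w*cos(2*w)/2 - sin(2*w)/4.
Then F(pi/8) - F(0) = (sqrt(2)*(-32 + pi**2 + 8*pi)/256) - (0) = sqrt(2)*(-32 + pi**2 + 8*pi)/256.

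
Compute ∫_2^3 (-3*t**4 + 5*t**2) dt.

-1424/15

By the power rule, an antiderivative is F(t) = -3*t**5/5 + 5*t**3/3.
Then F(3) - F(2) = (-504/5) - (-88/15) = -1424/15.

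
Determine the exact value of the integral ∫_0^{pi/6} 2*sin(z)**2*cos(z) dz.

Let u = sin(z), so du = cos(z) dz. When z = 0, u = 0; when z = pi/6, u = 1/2.
The integral becomes 2·∫ u**2 du from 0 to 1/2, with antiderivative 2*u**3/3.
Back in z: F(z) = 2*sin(z)**3/3.
Then F(pi/6) - F(0) = (1/12) - (0) = 1/12.

1/12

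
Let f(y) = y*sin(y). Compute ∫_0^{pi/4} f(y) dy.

sqrt(2)*(4 - pi)/8

Integrate by parts once (u = y, dv = sin(y) dy).
An antiderivative is F(y) = -y*cos(y) + sin(y).
Then F(pi/4) - F(0) = (sqrt(2)*(4 - pi)/8) - (0) = sqrt(2)*(4 - pi)/8.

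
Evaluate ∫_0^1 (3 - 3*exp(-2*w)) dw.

3*exp(-2)/2 + 3/2

An antiderivative is F(w) = 3*w + 3*exp(-2*w)/2.
Then F(1) - F(0) = (3*exp(-2)/2 + 3) - (3/2) = 3*exp(-2)/2 + 3/2.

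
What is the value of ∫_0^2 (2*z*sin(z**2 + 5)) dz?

cos(5) - cos(9)

Let u = z**2 + 5, so du = 2*z dz. When z = 0, u = 5; when z = 2, u = 9.
The integral becomes ∫ sin(u) du from 5 to 9, with antiderivative -cos(u).
Back in z: F(z) = -cos(z**2 + 5).
Then F(2) - F(0) = (-cos(9)) - (-cos(5)) = cos(5) - cos(9).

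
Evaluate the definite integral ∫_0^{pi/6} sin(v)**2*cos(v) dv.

Let u = sin(v), so du = cos(v) dv. When v = 0, u = 0; when v = pi/6, u = 1/2.
The integral becomes ∫ u**2 du from 0 to 1/2, with antiderivative u**3/3.
Back in v: F(v) = sin(v)**3/3.
Then F(pi/6) - F(0) = (1/24) - (0) = 1/24.

1/24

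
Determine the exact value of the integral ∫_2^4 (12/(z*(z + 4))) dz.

log(27/8)

Factor the denominator: z**2 + 4*z = (z + 4)z.
Partial fractions: 12/(z*(z + 4)) = -3/(z + 4) + 3/z.
An antiderivative is F(z) = 3*log(z) - 3*log(z + 4).
Then F(4) - F(2) = (-log(8)) - (-log(27)) = log(27/8).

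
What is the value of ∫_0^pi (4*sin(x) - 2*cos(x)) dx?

An antiderivative is F(x) = -2*sin(x) - 4*cos(x).
Then F(pi) - F(0) = (4) - (-4) = 8.

8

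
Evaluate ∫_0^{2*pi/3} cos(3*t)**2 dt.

Use the identity cos^2(3*t) = (1 + cos(6*t))/2.
An antiderivative is F(t) = t/2 + sin(6*t)/12.
Then F(2*pi/3) - F(0) = (pi/3) - (0) = pi/3.

pi/3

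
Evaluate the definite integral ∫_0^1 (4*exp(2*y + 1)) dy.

Let u = 2*y + 1, so du = 2 dy. When y = 0, u = 1; when y = 1, u = 3.
The integral becomes 2·∫ exp(u) du from 1 to 3, with antiderivative 2*exp(u).
Back in y: F(y) = 2*exp(2*y + 1).
Then F(1) - F(0) = (2*exp(3)) - (2*exp(1)) = -2*exp(1)*(1 - exp(2)).

-2*exp(1)*(1 - exp(2))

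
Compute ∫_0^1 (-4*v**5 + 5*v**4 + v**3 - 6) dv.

By the power rule, an antiderivative is F(v) = -2*v**6/3 + v**5 + v**4/4 - 6*v.
Then F(1) - F(0) = (-65/12) - (0) = -65/12.

-65/12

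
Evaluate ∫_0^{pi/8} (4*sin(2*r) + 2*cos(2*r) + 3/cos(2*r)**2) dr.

An antiderivative is F(r) = sin(2*r) - 2*cos(2*r) + 3*tan(2*r)/2.
Then F(pi/8) - F(0) = (3/2 - sqrt(2)/2) - (-2) = 7/2 - sqrt(2)/2.

7/2 - sqrt(2)/2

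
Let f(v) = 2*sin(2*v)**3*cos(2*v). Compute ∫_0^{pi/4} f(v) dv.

1/4

Let u = sin(2*v), so du = 2*cos(2*v) dv. When v = 0, u = 0; when v = pi/4, u = 1.
The integral becomes ∫ u**3 du from 0 to 1, with antiderivative u**4/4.
Back in v: F(v) = sin(2*v)**4/4.
Then F(pi/4) - F(0) = (1/4) - (0) = 1/4.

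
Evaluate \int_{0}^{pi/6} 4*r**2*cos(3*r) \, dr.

Integrate by parts twice (u = r^2, dv = 4*cos(3*r) dr).
An antiderivative is F(r) = 4*r**2*sin(3*r)/3 + 8*r*cos(3*r)/9 - 8*sin(3*r)/27.
Then F(pi/6) - F(0) = (-8/27 + pi**2/27) - (0) = -8/27 + pi**2/27.

-8/27 + pi**2/27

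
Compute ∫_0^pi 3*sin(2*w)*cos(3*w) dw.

Use the identity sin(2*w)cos(3*w) = [sin(5*w) + sin(-w)]/2.
An antiderivative is F(w) = 3*cos(w)/2 - 3*cos(5*w)/10.
Then F(pi) - F(0) = (-6/5) - (6/5) = -12/5.

-12/5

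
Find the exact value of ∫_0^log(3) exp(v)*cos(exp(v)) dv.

-sin(1) + sin(3)

Let u = exp(v), so du = exp(v) dv. When v = 0, u = 1; when v = log(3), u = 3.
The integral becomes ∫ cos(u) du from 1 to 3, with antiderivative sin(u).
Back in v: F(v) = sin(exp(v)).
Then F(log(3)) - F(0) = (sin(3)) - (sin(1)) = -sin(1) + sin(3).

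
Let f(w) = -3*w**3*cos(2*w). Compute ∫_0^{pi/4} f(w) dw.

Integrate by parts 3 times (u = w^3, dv = -3*cos(2*w) dw).
An antiderivative is F(w) = -3*w**3*sin(2*w)/2 - 9*w**2*cos(2*w)/4 + 9*w*sin(2*w)/4 + 9*cos(2*w)/8.
Then F(pi/4) - F(0) = (3*pi*(24 - pi**2)/128) - (9/8) = -9/8 - 3*pi**3/128 + 9*pi/16.

-9/8 - 3*pi**3/128 + 9*pi/16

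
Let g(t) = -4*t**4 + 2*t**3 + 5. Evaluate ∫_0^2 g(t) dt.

By the power rule, an antiderivative is F(t) = -4*t**5/5 + t**4/2 + 5*t.
Then F(2) - F(0) = (-38/5) - (0) = -38/5.

-38/5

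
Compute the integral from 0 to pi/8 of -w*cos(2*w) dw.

-sqrt(2)/8 - sqrt(2)*pi/32 + 1/4

Integrate by parts once (u = w, dv = -cos(2*w) dw).
An antiderivative is F(w) = -w*sin(2*w)/2 - cos(2*w)/4.
Then F(pi/8) - F(0) = (sqrt(2)*(-4 - pi)/32) - (-1/4) = -sqrt(2)/8 - sqrt(2)*pi/32 + 1/4.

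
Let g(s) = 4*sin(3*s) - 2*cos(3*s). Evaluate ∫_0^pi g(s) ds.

An antiderivative is F(s) = -2*sin(3*s)/3 - 4*cos(3*s)/3.
Then F(pi) - F(0) = (4/3) - (-4/3) = 8/3.

8/3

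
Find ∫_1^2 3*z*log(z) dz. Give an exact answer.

-9/4 + log(64)

Integrate by parts once (u = ln z, dv = 3*z dz).
An antiderivative is F(z) = 3*z**2*(2*log(z) - 1)/4.
Then F(2) - F(1) = (-3 + log(64)) - (-3/4) = -9/4 + log(64).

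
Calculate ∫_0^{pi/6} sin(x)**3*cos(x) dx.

Let u = sin(x), so du = cos(x) dx. When x = 0, u = 0; when x = pi/6, u = 1/2.
The integral becomes ∫ u**3 du from 0 to 1/2, with antiderivative u**4/4.
Back in x: F(x) = sin(x)**4/4.
Then F(pi/6) - F(0) = (1/64) - (0) = 1/64.

1/64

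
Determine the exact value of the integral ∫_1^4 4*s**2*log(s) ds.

-28 + 512*log(2)/3

Integrate by parts once (u = ln s, dv = 4*s**2 ds).
An antiderivative is F(s) = 4*s**3*(3*log(s) - 1)/9.
Then F(4) - F(1) = (-256/9 + 512*log(2)/3) - (-4/9) = -28 + 512*log(2)/3.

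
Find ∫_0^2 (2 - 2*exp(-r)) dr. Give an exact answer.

2*exp(-2) + 2

An antiderivative is F(r) = 2*r + 2*exp(-r).
Then F(2) - F(0) = (2*exp(-2) + 4) - (2) = 2*exp(-2) + 2.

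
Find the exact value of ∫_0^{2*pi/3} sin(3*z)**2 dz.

Use the identity sin^2(3*z) = (1 - cos(6*z))/2.
An antiderivative is F(z) = z/2 - sin(6*z)/12.
Then F(2*pi/3) - F(0) = (pi/3) - (0) = pi/3.

pi/3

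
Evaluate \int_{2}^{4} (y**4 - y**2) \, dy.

2696/15

By the power rule, an antiderivative is F(y) = y**5/5 - y**3/3.
Then F(4) - F(2) = (2752/15) - (56/15) = 2696/15.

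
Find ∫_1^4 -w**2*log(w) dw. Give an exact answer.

7 - 128*log(2)/3

Integrate by parts once (u = ln w, dv = -w**2 dw).
An antiderivative is F(w) = -w**3*(3*log(w) - 1)/9.
Then F(4) - F(1) = (64/9 - 128*log(2)/3) - (1/9) = 7 - 128*log(2)/3.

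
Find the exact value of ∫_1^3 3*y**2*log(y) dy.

-26/3 + 27*log(3)

Integrate by parts once (u = ln y, dv = 3*y**2 dy).
An antiderivative is F(y) = y**3*(3*log(y) - 1)/3.
Then F(3) - F(1) = (-9 + 27*log(3)) - (-1/3) = -26/3 + 27*log(3).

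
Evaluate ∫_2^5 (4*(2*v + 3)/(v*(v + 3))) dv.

8*log(2)

Factor the denominator: v**2 + 3*v = (v + 3)v.
Partial fractions: 4*(2*v + 3)/(v*(v + 3)) = 4/(v + 3) + 4/v.
An antiderivative is F(v) = 4*log(v) + 4*log(v + 3).
Then F(5) - F(2) = (4*log(5) + 12*log(2)) - (4*log(2) + 4*log(5)) = 8*log(2).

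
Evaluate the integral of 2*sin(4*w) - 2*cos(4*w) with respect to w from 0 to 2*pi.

0

An antiderivative is F(w) = -sin(4*w)/2 - cos(4*w)/2.
Then F(2*pi) - F(0) = (-1/2) - (-1/2) = 0.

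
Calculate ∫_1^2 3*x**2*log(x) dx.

Integrate by parts once (u = ln x, dv = 3*x**2 dx).
An antiderivative is F(x) = x**3*(3*log(x) - 1)/3.
Then F(2) - F(1) = (-8/3 + 8*log(2)) - (-1/3) = -7/3 + 8*log(2).

-7/3 + 8*log(2)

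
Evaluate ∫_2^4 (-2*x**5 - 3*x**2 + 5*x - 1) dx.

By the power rule, an antiderivative is F(x) = -x**6/3 - x**3 + 5*x**2/2 - x.
Then F(4) - F(2) = (-4180/3) - (-64/3) = -1372.

-1372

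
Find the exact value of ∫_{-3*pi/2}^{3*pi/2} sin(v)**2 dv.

3*pi/2

Use the identity sin^2(v) = (1 - cos(2*v))/2.
An antiderivative is F(v) = v/2 - sin(2*v)/4.
Then F(3*pi/2) - F(-3*pi/2) = (3*pi/4) - (-3*pi/4) = 3*pi/2.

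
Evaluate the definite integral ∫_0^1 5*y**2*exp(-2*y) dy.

5/4 - 25*exp(-2)/4

Integrate by parts twice (u = y^2, dv = 5*exp(-2*y) dy).
An antiderivative is F(y) = (-10*y**2 - 10*y - 5)*exp(-2*y)/4.
Then F(1) - F(0) = (-25*exp(-2)/4) - (-5/4) = 5/4 - 25*exp(-2)/4.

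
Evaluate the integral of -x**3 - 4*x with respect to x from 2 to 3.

-105/4

By the power rule, an antiderivative is F(x) = -x**4/4 - 2*x**2.
Then F(3) - F(2) = (-153/4) - (-12) = -105/4.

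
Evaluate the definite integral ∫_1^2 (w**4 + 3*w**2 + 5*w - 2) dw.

187/10

By the power rule, an antiderivative is F(w) = w**5/5 + w**3 + 5*w**2/2 - 2*w.
Then F(2) - F(1) = (102/5) - (17/10) = 187/10.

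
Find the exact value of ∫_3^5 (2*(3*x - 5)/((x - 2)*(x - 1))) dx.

Factor the denominator: x**2 - 3*x + 2 = (x - 1)(x - 2).
Partial fractions: 2*(3*x - 5)/((x - 2)*(x - 1)) = 4/(x - 1) + 2/(x - 2).
An antiderivative is F(x) = 2*log(x - 2) + 4*log(x - 1).
Then F(5) - F(3) = (2*log(3) + 8*log(2)) - (log(16)) = 2*log(3) + 4*log(2).

2*log(3) + 4*log(2)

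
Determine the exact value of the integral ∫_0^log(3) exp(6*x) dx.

364/3

Let u = exp(x), so du = exp(x) dx. When x = 0, u = 1; when x = log(3), u = 3.
The integral becomes ∫ u**5 du from 1 to 3, with antiderivative u**6/6.
Back in x: F(x) = exp(6*x)/6.
Then F(log(3)) - F(0) = (243/2) - (1/6) = 364/3.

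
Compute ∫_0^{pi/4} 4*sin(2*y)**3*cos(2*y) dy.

1/2

Let u = sin(2*y), so du = 2*cos(2*y) dy. When y = 0, u = 0; when y = pi/4, u = 1.
The integral becomes 2·∫ u**3 du from 0 to 1, with antiderivative u**4/2.
Back in y: F(y) = sin(2*y)**4/2.
Then F(pi/4) - F(0) = (1/2) - (0) = 1/2.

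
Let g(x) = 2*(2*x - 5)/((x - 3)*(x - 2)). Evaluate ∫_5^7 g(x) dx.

Factor the denominator: x**2 - 5*x + 6 = (x - 2)(x - 3).
Partial fractions: 2*(2*x - 5)/((x - 3)*(x - 2)) = 2/(x - 2) + 2/(x - 3).
An antiderivative is F(x) = 2*log(x - 3) + 2*log(x - 2).
Then F(7) - F(5) = (4*log(2) + 2*log(5)) - (log(36)) = log(100/9).

log(100/9)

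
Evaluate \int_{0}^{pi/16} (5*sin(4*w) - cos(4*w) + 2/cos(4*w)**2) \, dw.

7/4 - 3*sqrt(2)/4

An antiderivative is F(w) = -sin(4*w)/4 - 5*cos(4*w)/4 + tan(4*w)/2.
Then F(pi/16) - F(0) = (1/2 - 3*sqrt(2)/4) - (-5/4) = 7/4 - 3*sqrt(2)/4.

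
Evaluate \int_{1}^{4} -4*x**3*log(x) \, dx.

Integrate by parts once (u = ln x, dv = -4*x**3 dx).
An antiderivative is F(x) = -x**4*(4*log(x) - 1)/4.
Then F(4) - F(1) = (64 - 512*log(2)) - (1/4) = 255/4 - 512*log(2).

255/4 - 512*log(2)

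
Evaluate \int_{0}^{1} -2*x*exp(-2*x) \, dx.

(3 - exp(2))*exp(-2)/2

Integrate by parts once (u = x, dv = -2*exp(-2*x) dx).
An antiderivative is F(x) = (2*x + 1)*exp(-2*x)/2.
Then F(1) - F(0) = (3*exp(-2)/2) - (1/2) = (3 - exp(2))*exp(-2)/2.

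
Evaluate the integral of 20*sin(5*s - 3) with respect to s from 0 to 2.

4*cos(3) - 4*cos(7)

Let u = 5*s - 3, so du = 5 ds. When s = 0, u = -3; when s = 2, u = 7.
The integral becomes 4·∫ sin(u) du from -3 to 7, with antiderivative -4*cos(u).
Back in s: F(s) = -4*cos(5*s - 3).
Then F(2) - F(0) = (-4*cos(7)) - (-4*cos(3)) = 4*cos(3) - 4*cos(7).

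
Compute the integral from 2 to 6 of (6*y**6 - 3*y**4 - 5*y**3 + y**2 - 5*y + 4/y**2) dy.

By the power rule, an antiderivative is F(y) = 6*y**7/7 - 3*y**5/5 - 5*y**4/4 + y**3/3 - 5*y**2/2 - 4/y.
Then F(6) - F(2) = (24532292/105) - (6424/105) = 24525868/105.

24525868/105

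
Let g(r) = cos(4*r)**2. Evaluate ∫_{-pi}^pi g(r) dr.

Use the identity cos^2(4*r) = (1 + cos(8*r))/2.
An antiderivative is F(r) = r/2 + sin(8*r)/16.
Then F(pi) - F(-pi) = (pi/2) - (-pi/2) = pi.

pi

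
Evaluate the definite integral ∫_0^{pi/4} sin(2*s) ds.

1/2

An antiderivative is F(s) = -cos(2*s)/2.
Then F(pi/4) - F(0) = (0) - (-1/2) = 1/2.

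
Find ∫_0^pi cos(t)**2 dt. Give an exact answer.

Use the identity cos^2(t) = (1 + cos(2*t))/2.
An antiderivative is F(t) = t/2 + sin(2*t)/4.
Then F(pi) - F(0) = (pi/2) - (0) = pi/2.

pi/2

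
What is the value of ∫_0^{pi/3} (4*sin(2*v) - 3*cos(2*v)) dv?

An antiderivative is F(v) = -3*sin(2*v)/2 - 2*cos(2*v).
Then F(pi/3) - F(0) = (1 - 3*sqrt(3)/4) - (-2) = 3 - 3*sqrt(3)/4.

3 - 3*sqrt(3)/4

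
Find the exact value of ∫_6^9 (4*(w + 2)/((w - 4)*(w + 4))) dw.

-4*log(2) + log(13) + 2*log(5)

Factor the denominator: w**2 - 16 = (w + 4)(w - 4).
Partial fractions: 4*(w + 2)/((w - 4)*(w + 4)) = 1/(w + 4) + 3/(w - 4).
An antiderivative is F(w) = 3*log(w - 4) + log(w + 4).
Then F(9) - F(6) = (log(13) + 3*log(5)) - (log(80)) = -4*log(2) + log(13) + 2*log(5).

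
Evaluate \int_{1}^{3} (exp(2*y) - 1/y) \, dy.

-exp(2)/2 - log(3) + exp(6)/2

An antiderivative is F(y) = exp(2*y)/2 - log(y).
Then F(3) - F(1) = (-log(3) + exp(6)/2) - (exp(2)/2) = -exp(2)/2 - log(3) + exp(6)/2.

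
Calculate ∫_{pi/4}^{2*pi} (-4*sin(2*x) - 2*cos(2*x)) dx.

An antiderivative is F(x) = -sin(2*x) + 2*cos(2*x).
Then F(2*pi) - F(pi/4) = (2) - (-1) = 3.

3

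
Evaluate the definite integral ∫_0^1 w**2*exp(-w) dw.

2 - 5*exp(-1)

Integrate by parts twice (u = w^2, dv = exp(-w) dw).
An antiderivative is F(w) = (-w**2 - 2*w - 2)*exp(-w).
Then F(1) - F(0) = (-5*exp(-1)) - (-2) = 2 - 5*exp(-1).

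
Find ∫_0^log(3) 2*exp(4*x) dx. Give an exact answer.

Let u = exp(x), so du = exp(x) dx. When x = 0, u = 1; when x = log(3), u = 3.
The integral becomes 2·∫ u**3 du from 1 to 3, with antiderivative u**4/2.
Back in x: F(x) = exp(4*x)/2.
Then F(log(3)) - F(0) = (81/2) - (1/2) = 40.

40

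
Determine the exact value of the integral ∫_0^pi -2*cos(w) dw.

An antiderivative is F(w) = -2*sin(w).
Then F(pi) - F(0) = (0) - (0) = 0.

0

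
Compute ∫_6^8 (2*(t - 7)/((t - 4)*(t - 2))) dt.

-8*log(2) + 5*log(3)

Factor the denominator: t**2 - 6*t + 8 = (t - 2)(t - 4).
Partial fractions: 2*(t - 7)/((t - 4)*(t - 2)) = 5/(t - 2) - 3/(t - 4).
An antiderivative is F(t) = -3*log(t - 4) + 5*log(t - 2).
Then F(8) - F(6) = (-log(2) + 5*log(3)) - (7*log(2)) = -8*log(2) + 5*log(3).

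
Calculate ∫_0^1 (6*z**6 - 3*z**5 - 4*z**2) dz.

By the power rule, an antiderivative is F(z) = 6*z**7/7 - z**6/2 - 4*z**3/3.
Then F(1) - F(0) = (-41/42) - (0) = -41/42.

-41/42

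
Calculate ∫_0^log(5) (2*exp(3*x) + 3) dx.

3*log(5) + 248/3

An antiderivative is F(x) = 2*exp(3*x)/3 + 3*x.
Then F(log(5)) - F(0) = (3*log(5) + 250/3) - (2/3) = 3*log(5) + 248/3.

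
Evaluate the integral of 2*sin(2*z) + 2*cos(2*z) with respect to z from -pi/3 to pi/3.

sqrt(3)

An antiderivative is F(z) = sin(2*z) - cos(2*z).
Then F(pi/3) - F(-pi/3) = (1/2 + sqrt(3)/2) - (1/2 - sqrt(3)/2) = sqrt(3).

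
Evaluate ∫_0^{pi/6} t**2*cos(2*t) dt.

-sqrt(3)/8 + sqrt(3)*pi**2/144 + pi/24

Integrate by parts twice (u = t^2, dv = cos(2*t) dt).
An antiderivative is F(t) = t**2*sin(2*t)/2 + t*cos(2*t)/2 - sin(2*t)/4.
Then F(pi/6) - F(0) = (-sqrt(3)/8 + sqrt(3)*pi**2/144 + pi/24) - (0) = -sqrt(3)/8 + sqrt(3)*pi**2/144 + pi/24.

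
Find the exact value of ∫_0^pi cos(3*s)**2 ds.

Use the identity cos^2(3*s) = (1 + cos(6*s))/2.
An antiderivative is F(s) = s/2 + sin(6*s)/12.
Then F(pi) - F(0) = (pi/2) - (0) = pi/2.

pi/2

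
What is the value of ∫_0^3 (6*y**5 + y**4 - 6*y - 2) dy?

3723/5

By the power rule, an antiderivative is F(y) = y**6 + y**5/5 - 3*y**2 - 2*y.
Then F(3) - F(0) = (3723/5) - (0) = 3723/5.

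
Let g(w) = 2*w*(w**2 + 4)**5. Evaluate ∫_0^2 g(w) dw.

43008

Let u = w**2 + 4, so du = 2*w dw. When w = 0, u = 4; when w = 2, u = 8.
The integral becomes ∫ u**5 du from 4 to 8, with antiderivative u**6/6.
Back in w: F(w) = (w**2 + 4)**6/6.
Then F(2) - F(0) = (131072/3) - (2048/3) = 43008.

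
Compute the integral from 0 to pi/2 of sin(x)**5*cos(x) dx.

Let u = sin(x), so du = cos(x) dx. When x = 0, u = 0; when x = pi/2, u = 1.
The integral becomes ∫ u**5 du from 0 to 1, with antiderivative u**6/6.
Back in x: F(x) = sin(x)**6/6.
Then F(pi/2) - F(0) = (1/6) - (0) = 1/6.

1/6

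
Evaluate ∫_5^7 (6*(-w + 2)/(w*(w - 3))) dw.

-4*log(7) - 2*log(2) + 4*log(5)

Factor the denominator: w**2 - 3*w = w(w - 3).
Partial fractions: 6*(-w + 2)/(w*(w - 3)) = -4/w - 2/(w - 3).
An antiderivative is F(w) = -4*log(w) - 2*log(w - 3).
Then F(7) - F(5) = (-4*log(7) - 4*log(2)) - (-4*log(5) - 2*log(2)) = -4*log(7) - 2*log(2) + 4*log(5).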